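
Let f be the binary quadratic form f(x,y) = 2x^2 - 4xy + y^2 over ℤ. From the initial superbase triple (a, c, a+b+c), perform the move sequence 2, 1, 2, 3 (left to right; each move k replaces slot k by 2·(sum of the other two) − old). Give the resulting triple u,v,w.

start (2,1,-1) = (f(1,0),f(0,1),f(1,1))
replace slot 2: 2·(2+(-1)) − 1 = 1 → (2,1,-1)
replace slot 1: 2·(1+(-1)) − 2 = -2 → (-2,1,-1)
replace slot 2: 2·((-2)+(-1)) − 1 = -7 → (-2,-7,-1)
replace slot 3: 2·((-2)+(-7)) − (-1) = -17 → (-2,-7,-17)

-2,-7,-17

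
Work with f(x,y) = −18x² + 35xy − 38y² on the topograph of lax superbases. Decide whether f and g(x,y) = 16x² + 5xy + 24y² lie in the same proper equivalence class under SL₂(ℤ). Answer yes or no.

D₁ = -1511, D₂ = -1511
f is negative-definite; reduce −f:
−f: translate: b→1 (≡-35 mod 36), so (18,-35,38)→(18,1,21)
−f: reduced (well bottom): (18,1,21) with a≤c, −a<b≤a
flip sign back: reduced form of f is (-18,-1,-21)
g: reduced (well bottom): (16,5,24) with a≤c, −a<b≤a
reduced forms (-18, -1, -21) vs (16, 5, 24) ⇒ inequivalent

no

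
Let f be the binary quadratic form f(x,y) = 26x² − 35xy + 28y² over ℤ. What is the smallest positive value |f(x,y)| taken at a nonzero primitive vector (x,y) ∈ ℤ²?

translate: b→17 (≡-35 mod 52), so (26,-35,28)→(26,17,19)
flip: (26,17,19)→(19,-17,26)
reduced (well bottom): (19,-17,26) with a≤c, −a<b≤a
well minimum = a = 19

19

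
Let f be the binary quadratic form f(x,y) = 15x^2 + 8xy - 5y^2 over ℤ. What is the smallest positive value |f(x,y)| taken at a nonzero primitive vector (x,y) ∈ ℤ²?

descent: ρ → (-5,12,11)  [lands on river]
river: ρ → (11,10,-6)
river: ρ → (-6,14,7)
river: ρ → (7,14,-6)
river: ρ → (-6,10,11)
river: ρ → (11,12,-5)
river: ρ → (-5,18,2)
river: ρ → (2,18,-5)
closes: descent 1, river 8
min |a| on river = 2

2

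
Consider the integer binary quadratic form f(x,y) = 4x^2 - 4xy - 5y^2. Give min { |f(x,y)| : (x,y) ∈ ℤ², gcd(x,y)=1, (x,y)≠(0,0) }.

descent: ρ → (-5,4,4)  [lands on river]
river: ρ → (4,4,-5)
river: ρ → (-5,6,3)
river: ρ → (3,6,-5)
closes: descent 1, river 4
min |a| on river = 3

3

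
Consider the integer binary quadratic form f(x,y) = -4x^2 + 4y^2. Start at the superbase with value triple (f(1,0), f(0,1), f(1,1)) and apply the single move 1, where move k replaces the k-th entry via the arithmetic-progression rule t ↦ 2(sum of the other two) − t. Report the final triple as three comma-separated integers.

start (-4,4,0) = (f(1,0),f(0,1),f(1,1))
replace slot 1: 2·(4+0) − (-4) = 12 → (12,4,0)

12,4,0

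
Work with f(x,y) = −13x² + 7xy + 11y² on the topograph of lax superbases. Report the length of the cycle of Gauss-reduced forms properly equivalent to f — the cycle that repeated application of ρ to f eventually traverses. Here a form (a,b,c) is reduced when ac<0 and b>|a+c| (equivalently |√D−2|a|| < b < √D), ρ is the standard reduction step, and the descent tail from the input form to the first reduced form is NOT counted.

D = 621, ⌊√D⌋ = 24
river: ρ → (11,15,-9)
river: ρ → (-9,21,5)
river: ρ → (5,19,-13)
river: ρ → (-13,7,11)
ρ-cycle length = 4 (tail of 0 descent steps not counted)

4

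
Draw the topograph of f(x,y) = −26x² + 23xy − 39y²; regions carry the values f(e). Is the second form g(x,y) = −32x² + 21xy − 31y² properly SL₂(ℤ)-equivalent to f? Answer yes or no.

D₁ = -3527, D₂ = -3527
f is negative-definite; reduce −f:
−f: reduced (well bottom): (26,-23,39) with a≤c, −a<b≤a
flip sign back: reduced form of f is (-26,23,-39)
g is negative-definite; reduce −g:
−g: flip: (32,-21,31)→(31,21,32)
−g: reduced (well bottom): (31,21,32) with a≤c, −a<b≤a
flip sign back: reduced form of g is (-31,-21,-32)
reduced forms (-26, 23, -39) vs (-31, -21, -32) ⇒ inequivalent

no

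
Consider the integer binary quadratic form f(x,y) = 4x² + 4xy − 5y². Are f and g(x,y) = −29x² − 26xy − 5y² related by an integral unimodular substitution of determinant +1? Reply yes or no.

D₁ = 96, D₂ = 96
river cycle of f (length 4): (-5, 6, 3), (3, 6, -5), (-5, 4, 4), (4, 4, -5)
river cycle of g (length 4): (-5, 6, 3), (3, 6, -5), (-5, 4, 4), (4, 4, -5)
cycles coincide ⇒ equivalent

yes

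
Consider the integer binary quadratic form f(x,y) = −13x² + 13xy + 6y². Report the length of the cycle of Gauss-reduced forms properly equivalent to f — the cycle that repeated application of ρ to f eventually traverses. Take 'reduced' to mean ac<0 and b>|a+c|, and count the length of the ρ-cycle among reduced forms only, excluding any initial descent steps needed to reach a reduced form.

D = 481, ⌊√D⌋ = 21
river: ρ → (6,11,-15)
river: ρ → (-15,19,2)
river: ρ → (2,21,-5)
river: ρ → (-5,19,6)
river: ρ → (6,17,-8)
river: ρ → (-8,15,8)
river: ρ → (8,17,-6)
river: ρ → (-6,19,5)
river: ρ → (5,21,-2)
river: ρ → (-2,19,15)
river: ρ → (15,11,-6)
river: ρ → (-6,13,13)
river: ρ → (13,13,-6)
river: ρ → (-6,11,15)
river: ρ → (15,19,-2)
river: ρ → (-2,21,5)
river: ρ → (5,19,-6)
river: ρ → (-6,17,8)
river: ρ → (8,15,-8)
river: ρ → (-8,17,6)
river: ρ → (6,19,-5)
river: ρ → (-5,21,2)
river: ρ → (2,19,-15)
river: ρ → (-15,11,6)
river: ρ → (6,13,-13)
river: ρ → (-13,13,6)
ρ-cycle length = 26 (tail of 0 descent steps not counted)

26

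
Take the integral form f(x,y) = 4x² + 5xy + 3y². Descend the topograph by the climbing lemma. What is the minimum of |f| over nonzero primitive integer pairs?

translate: b→-3 (≡5 mod 8), so (4,5,3)→(4,-3,2)
flip: (4,-3,2)→(2,3,4)
translate: b→-1 (≡3 mod 4), so (2,3,4)→(2,-1,3)
reduced (well bottom): (2,-1,3) with a≤c, −a<b≤a
well minimum = a = 2

2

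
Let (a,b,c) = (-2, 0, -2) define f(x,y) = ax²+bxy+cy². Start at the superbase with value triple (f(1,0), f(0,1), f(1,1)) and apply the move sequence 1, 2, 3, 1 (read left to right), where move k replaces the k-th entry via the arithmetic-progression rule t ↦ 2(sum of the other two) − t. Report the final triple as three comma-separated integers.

start (-2,-2,-4) = (f(1,0),f(0,1),f(1,1))
replace slot 1: 2·((-2)+(-4)) − (-2) = -10 → (-10,-2,-4)
replace slot 2: 2·((-10)+(-4)) − (-2) = -26 → (-10,-26,-4)
replace slot 3: 2·((-10)+(-26)) − (-4) = -68 → (-10,-26,-68)
replace slot 1: 2·((-26)+(-68)) − (-10) = -178 → (-178,-26,-68)

-178,-26,-68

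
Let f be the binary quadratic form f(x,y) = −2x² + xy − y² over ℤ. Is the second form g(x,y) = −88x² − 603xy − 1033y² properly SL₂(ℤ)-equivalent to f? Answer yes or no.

D₁ = -7, D₂ = -7
f is negative-definite; reduce −f:
−f: flip: (2,-1,1)→(1,1,2)
−f: reduced (well bottom): (1,1,2) with a≤c, −a<b≤a
flip sign back: reduced form of f is (-1,-1,-2)
g is negative-definite; reduce −g:
−g: translate: b→75 (≡603 mod 176), so (88,603,1033)→(88,75,16)
−g: flip: (88,75,16)→(16,-75,88)
−g: translate: b→-11 (≡-75 mod 32), so (16,-75,88)→(16,-11,2)
−g: flip: (16,-11,2)→(2,11,16)
−g: translate: b→-1 (≡11 mod 4), so (2,11,16)→(2,-1,1)
−g: flip: (2,-1,1)→(1,1,2)
−g: reduced (well bottom): (1,1,2) with a≤c, −a<b≤a
flip sign back: reduced form of g is (-1,-1,-2)
reduced forms (-1, -1, -2) vs (-1, -1, -2) ⇒ equivalent

yes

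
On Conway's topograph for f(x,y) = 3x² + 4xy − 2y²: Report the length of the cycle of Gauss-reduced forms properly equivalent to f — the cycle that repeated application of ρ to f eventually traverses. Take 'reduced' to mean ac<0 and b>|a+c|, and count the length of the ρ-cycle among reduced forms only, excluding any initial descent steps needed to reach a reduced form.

D = 40, ⌊√D⌋ = 6
river: ρ → (-2,4,3)
river: ρ → (3,2,-3)
river: ρ → (-3,4,2)
river: ρ → (2,4,-3)
river: ρ → (-3,2,3)
river: ρ → (3,4,-2)
ρ-cycle length = 6 (tail of 0 descent steps not counted)

6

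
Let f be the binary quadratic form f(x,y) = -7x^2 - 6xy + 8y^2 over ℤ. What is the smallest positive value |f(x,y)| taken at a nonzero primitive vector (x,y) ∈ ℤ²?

descent: ρ → (8,6,-7)  [lands on river]
river: ρ → (-7,8,7)
river: ρ → (7,6,-8)
river: ρ → (-8,10,5)
river: ρ → (5,10,-8)
river: ρ → (-8,6,7)
river: ρ → (7,8,-7)
river: ρ → (-7,6,8)
river: ρ → (8,10,-5)
river: ρ → (-5,10,8)
closes: descent 1, river 10
min |a| on river = 5

5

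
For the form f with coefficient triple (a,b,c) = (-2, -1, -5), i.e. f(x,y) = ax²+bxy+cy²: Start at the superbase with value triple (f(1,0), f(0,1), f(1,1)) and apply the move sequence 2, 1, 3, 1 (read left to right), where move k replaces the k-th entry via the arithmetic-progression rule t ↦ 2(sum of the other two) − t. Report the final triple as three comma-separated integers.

start (-2,-5,-8) = (f(1,0),f(0,1),f(1,1))
replace slot 2: 2·((-2)+(-8)) − (-5) = -15 → (-2,-15,-8)
replace slot 1: 2·((-15)+(-8)) − (-2) = -44 → (-44,-15,-8)
replace slot 3: 2·((-44)+(-15)) − (-8) = -110 → (-44,-15,-110)
replace slot 1: 2·((-15)+(-110)) − (-44) = -206 → (-206,-15,-110)

-206,-15,-110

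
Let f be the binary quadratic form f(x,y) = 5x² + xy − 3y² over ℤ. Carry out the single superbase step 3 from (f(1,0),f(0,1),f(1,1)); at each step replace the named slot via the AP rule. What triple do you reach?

start (5,-3,3) = (f(1,0),f(0,1),f(1,1))
replace slot 3: 2·(5+(-3)) − 3 = 1 → (5,-3,1)

5,-3,1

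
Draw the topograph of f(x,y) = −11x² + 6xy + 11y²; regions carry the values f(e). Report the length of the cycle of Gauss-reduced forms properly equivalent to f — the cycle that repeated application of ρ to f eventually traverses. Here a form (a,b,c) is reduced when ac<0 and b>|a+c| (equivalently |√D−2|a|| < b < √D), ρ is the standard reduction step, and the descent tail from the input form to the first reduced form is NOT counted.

D = 520, ⌊√D⌋ = 22
river: ρ → (11,16,-6)
river: ρ → (-6,20,5)
river: ρ → (5,20,-6)
river: ρ → (-6,16,11)
river: ρ → (11,6,-11)
river: ρ → (-11,16,6)
river: ρ → (6,20,-5)
river: ρ → (-5,20,6)
river: ρ → (6,16,-11)
river: ρ → (-11,6,11)
ρ-cycle length = 10 (tail of 0 descent steps not counted)

10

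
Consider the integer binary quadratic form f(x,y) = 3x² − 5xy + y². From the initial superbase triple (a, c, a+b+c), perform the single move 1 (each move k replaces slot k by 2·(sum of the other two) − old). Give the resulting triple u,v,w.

start (3,1,-1) = (f(1,0),f(0,1),f(1,1))
replace slot 1: 2·(1+(-1)) − 3 = -3 → (-3,1,-1)

-3,1,-1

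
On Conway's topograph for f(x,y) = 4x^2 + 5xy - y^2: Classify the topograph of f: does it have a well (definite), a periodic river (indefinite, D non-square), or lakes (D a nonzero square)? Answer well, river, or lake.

D = b²−4ac = 5² − 4·4·(-1) = 41
D > 0 non-square ⇒ indefinite ⇒ periodic river

river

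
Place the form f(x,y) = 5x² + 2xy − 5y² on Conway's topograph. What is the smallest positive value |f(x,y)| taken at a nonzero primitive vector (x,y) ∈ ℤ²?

river: ρ → (-5,8,2)
river: ρ → (2,8,-5)
river: ρ → (-5,2,5)
river: ρ → (5,8,-2)
river: ρ → (-2,8,5)
river: ρ → (5,2,-5)
closes: descent 0, river 6
min |a| on river = 2

2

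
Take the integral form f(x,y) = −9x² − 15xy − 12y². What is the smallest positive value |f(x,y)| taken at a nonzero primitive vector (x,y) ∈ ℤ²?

translate: b→-3 (≡15 mod 18), so (9,15,12)→(9,-3,6)
flip: (9,-3,6)→(6,3,9)
reduced (well bottom): (6,3,9) with a≤c, −a<b≤a
well minimum |f| = |-6| = 6 (negative-definite)

6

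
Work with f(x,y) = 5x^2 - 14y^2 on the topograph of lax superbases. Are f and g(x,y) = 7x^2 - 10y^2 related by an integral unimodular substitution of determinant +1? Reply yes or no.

D₁ = 280, D₂ = 280
river cycle of f (length 6): (5, 10, -9), (-9, 8, 6), (6, 16, -1), (-1, 16, 6), (6, 8, -9), (-9, 10, 5)
river cycle of g (length 4): (7, 14, -3), (-3, 16, 2), (2, 16, -3), (-3, 14, 7)
cycles differ ⇒ inequivalent

no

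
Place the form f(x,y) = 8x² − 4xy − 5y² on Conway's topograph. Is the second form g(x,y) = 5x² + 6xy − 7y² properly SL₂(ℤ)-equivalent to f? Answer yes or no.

D₁ = 176, D₂ = 176
river cycle of f (length 8): (-5, 4, 8), (8, 12, -1), (-1, 12, 8), (8, 4, -5), (-5, 6, 7), (7, 8, -4), (-4, 8, 7), (7, 6, -5)
river cycle of g (length 8): (-7, 8, 4), (4, 8, -7), (-7, 6, 5), (5, 4, -8), (-8, 12, 1), (1, 12, -8), (-8, 4, 5), (5, 6, -7)
cycles differ ⇒ inequivalent

no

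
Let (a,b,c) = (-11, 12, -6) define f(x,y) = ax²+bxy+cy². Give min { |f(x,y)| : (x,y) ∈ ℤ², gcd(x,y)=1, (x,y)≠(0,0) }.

translate: b→10 (≡-12 mod 22), so (11,-12,6)→(11,10,5)
flip: (11,10,5)→(5,-10,11)
translate: b→0 (≡-10 mod 10), so (5,-10,11)→(5,0,6)
reduced (well bottom): (5,0,6) with a≤c, −a<b≤a
well minimum |f| = |-5| = 5 (negative-definite)

5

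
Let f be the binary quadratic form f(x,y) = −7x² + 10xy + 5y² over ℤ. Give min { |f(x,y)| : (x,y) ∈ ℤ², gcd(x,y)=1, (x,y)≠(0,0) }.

river: ρ → (5,10,-7)
river: ρ → (-7,4,8)
river: ρ → (8,12,-3)
river: ρ → (-3,12,8)
river: ρ → (8,4,-7)
river: ρ → (-7,10,5)
closes: descent 0, river 6
min |a| on river = 3

3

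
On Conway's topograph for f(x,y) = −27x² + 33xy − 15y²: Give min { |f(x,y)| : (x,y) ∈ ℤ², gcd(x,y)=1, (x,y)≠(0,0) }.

translate: b→21 (≡-33 mod 54), so (27,-33,15)→(27,21,9)
flip: (27,21,9)→(9,-21,27)
translate: b→-3 (≡-21 mod 18), so (9,-21,27)→(9,-3,15)
reduced (well bottom): (9,-3,15) with a≤c, −a<b≤a
well minimum |f| = |-9| = 9 (negative-definite)

9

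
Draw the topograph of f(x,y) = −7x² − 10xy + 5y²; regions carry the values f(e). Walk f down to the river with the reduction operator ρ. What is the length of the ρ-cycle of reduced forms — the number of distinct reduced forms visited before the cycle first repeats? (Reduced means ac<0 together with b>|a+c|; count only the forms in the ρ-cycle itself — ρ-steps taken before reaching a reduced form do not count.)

D = 240, ⌊√D⌋ = 15
descent: ρ → (5,10,-7)  [lands on river]
river: ρ → (-7,4,8)
river: ρ → (8,12,-3)
river: ρ → (-3,12,8)
river: ρ → (8,4,-7)
river: ρ → (-7,10,5)
ρ-cycle length = 6 (tail of 1 descent step not counted)

6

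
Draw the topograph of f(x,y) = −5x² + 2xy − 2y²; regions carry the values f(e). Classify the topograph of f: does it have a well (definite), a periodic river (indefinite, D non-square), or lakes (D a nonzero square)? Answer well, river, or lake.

D = b²−4ac = 2² − 4·(-5)·(-2) = -36
D < 0 ⇒ definite ⇒ every region one sign ⇒ single well

well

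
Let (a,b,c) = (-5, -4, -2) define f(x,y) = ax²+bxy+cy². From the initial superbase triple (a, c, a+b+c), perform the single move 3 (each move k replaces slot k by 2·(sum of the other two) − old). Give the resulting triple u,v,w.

start (-5,-2,-11) = (f(1,0),f(0,1),f(1,1))
replace slot 3: 2·((-5)+(-2)) − (-11) = -3 → (-5,-2,-3)

-5,-2,-3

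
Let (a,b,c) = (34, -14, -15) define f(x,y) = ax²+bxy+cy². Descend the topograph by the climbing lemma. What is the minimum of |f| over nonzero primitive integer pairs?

descent: ρ → (-15,44,5)  [lands on river]
river: ρ → (5,46,-6)
river: ρ → (-6,38,33)
river: ρ → (33,28,-11)
river: ρ → (-11,38,18)
river: ρ → (18,34,-15)
river: ρ → (-15,26,26)
river: ρ → (26,26,-15)
river: ρ → (-15,34,18)
river: ρ → (18,38,-11)
river: ρ → (-11,28,33)
river: ρ → (33,38,-6)
river: ρ → (-6,46,5)
river: ρ → (5,44,-15)
river: ρ → (-15,46,2)
river: ρ → (2,46,-15)
closes: descent 1, river 16
min |a| on river = 2

2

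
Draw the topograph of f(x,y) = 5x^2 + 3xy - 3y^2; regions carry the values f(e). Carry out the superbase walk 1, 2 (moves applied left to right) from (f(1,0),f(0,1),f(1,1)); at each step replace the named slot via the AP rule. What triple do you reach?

start (5,-3,5) = (f(1,0),f(0,1),f(1,1))
replace slot 1: 2·((-3)+5) − 5 = -1 → (-1,-3,5)
replace slot 2: 2·((-1)+5) − (-3) = 11 → (-1,11,5)

-1,11,5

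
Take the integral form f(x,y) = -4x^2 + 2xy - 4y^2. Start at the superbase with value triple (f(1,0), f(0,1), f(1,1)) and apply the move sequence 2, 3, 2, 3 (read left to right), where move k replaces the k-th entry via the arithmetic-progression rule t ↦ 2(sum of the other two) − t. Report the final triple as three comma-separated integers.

start (-4,-4,-6) = (f(1,0),f(0,1),f(1,1))
replace slot 2: 2·((-4)+(-6)) − (-4) = -16 → (-4,-16,-6)
replace slot 3: 2·((-4)+(-16)) − (-6) = -34 → (-4,-16,-34)
replace slot 2: 2·((-4)+(-34)) − (-16) = -60 → (-4,-60,-34)
replace slot 3: 2·((-4)+(-60)) − (-34) = -94 → (-4,-60,-94)

-4,-60,-94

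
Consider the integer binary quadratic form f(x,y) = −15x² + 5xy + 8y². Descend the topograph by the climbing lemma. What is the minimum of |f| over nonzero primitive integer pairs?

descent: ρ → (8,11,-12)  [lands on river]
river: ρ → (-12,13,7)
river: ρ → (7,15,-10)
river: ρ → (-10,5,12)
river: ρ → (12,19,-3)
river: ρ → (-3,17,18)
river: ρ → (18,19,-2)
river: ρ → (-2,21,8)
closes: descent 1, river 8
min |a| on river = 2

2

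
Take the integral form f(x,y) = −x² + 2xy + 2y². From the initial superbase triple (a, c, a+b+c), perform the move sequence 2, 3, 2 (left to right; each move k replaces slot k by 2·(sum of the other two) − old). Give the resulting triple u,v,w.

start (-1,2,3) = (f(1,0),f(0,1),f(1,1))
replace slot 2: 2·((-1)+3) − 2 = 2 → (-1,2,3)
replace slot 3: 2·((-1)+2) − 3 = -1 → (-1,2,-1)
replace slot 2: 2·((-1)+(-1)) − 2 = -6 → (-1,-6,-1)

-1,-6,-1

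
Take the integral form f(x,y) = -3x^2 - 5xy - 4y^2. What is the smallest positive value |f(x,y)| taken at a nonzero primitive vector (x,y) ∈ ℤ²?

translate: b→-1 (≡5 mod 6), so (3,5,4)→(3,-1,2)
flip: (3,-1,2)→(2,1,3)
reduced (well bottom): (2,1,3) with a≤c, −a<b≤a
well minimum |f| = |-2| = 2 (negative-definite)

2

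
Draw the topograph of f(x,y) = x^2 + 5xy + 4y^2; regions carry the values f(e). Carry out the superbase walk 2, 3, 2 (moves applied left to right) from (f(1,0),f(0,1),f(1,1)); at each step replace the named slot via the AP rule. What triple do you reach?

start (1,4,10) = (f(1,0),f(0,1),f(1,1))
replace slot 2: 2·(1+10) − 4 = 18 → (1,18,10)
replace slot 3: 2·(1+18) − 10 = 28 → (1,18,28)
replace slot 2: 2·(1+28) − 18 = 40 → (1,40,28)

1,40,28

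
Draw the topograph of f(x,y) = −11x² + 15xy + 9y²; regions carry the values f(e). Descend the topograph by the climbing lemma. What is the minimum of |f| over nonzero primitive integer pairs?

river: ρ → (9,21,-5)
river: ρ → (-5,19,13)
river: ρ → (13,7,-11)
river: ρ → (-11,15,9)
closes: descent 0, river 4
min |a| on river = 5

5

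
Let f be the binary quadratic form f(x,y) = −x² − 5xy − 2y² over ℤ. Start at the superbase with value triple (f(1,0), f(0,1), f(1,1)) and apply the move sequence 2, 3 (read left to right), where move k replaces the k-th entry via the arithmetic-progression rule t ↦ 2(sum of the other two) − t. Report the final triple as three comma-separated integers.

start (-1,-2,-8) = (f(1,0),f(0,1),f(1,1))
replace slot 2: 2·((-1)+(-8)) − (-2) = -16 → (-1,-16,-8)
replace slot 3: 2·((-1)+(-16)) − (-8) = -26 → (-1,-16,-26)

-1,-16,-26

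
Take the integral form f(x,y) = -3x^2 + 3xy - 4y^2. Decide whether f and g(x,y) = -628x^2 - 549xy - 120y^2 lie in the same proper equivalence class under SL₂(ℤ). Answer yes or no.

D₁ = -39, D₂ = -39
f is negative-definite; reduce −f:
−f: translate: b→3 (≡-3 mod 6), so (3,-3,4)→(3,3,4)
−f: reduced (well bottom): (3,3,4) with a≤c, −a<b≤a
flip sign back: reduced form of f is (-3,-3,-4)
g is negative-definite; reduce −g:
−g: flip: (628,549,120)→(120,-549,628)
−g: translate: b→-69 (≡-549 mod 240), so (120,-549,628)→(120,-69,10)
−g: flip: (120,-69,10)→(10,69,120)
−g: translate: b→9 (≡69 mod 20), so (10,69,120)→(10,9,3)
−g: flip: (10,9,3)→(3,-9,10)
−g: translate: b→3 (≡-9 mod 6), so (3,-9,10)→(3,3,4)
−g: reduced (well bottom): (3,3,4) with a≤c, −a<b≤a
flip sign back: reduced form of g is (-3,-3,-4)
reduced forms (-3, -3, -4) vs (-3, -3, -4) ⇒ equivalent

yes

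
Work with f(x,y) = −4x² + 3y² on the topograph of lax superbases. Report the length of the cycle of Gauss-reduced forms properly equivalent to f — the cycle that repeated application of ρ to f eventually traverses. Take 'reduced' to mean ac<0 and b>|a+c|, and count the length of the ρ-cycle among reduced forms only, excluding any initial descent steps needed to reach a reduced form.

D = 48, ⌊√D⌋ = 6
descent: ρ → (3,6,-1)  [lands on river]
river: ρ → (-1,6,3)
ρ-cycle length = 2 (tail of 1 descent step not counted)

2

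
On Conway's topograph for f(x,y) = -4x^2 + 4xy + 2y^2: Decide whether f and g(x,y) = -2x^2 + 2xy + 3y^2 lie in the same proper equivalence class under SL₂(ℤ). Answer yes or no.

D₁ = 48, D₂ = 28
discriminants differ ⇒ not SL₂(ℤ)-equivalent

no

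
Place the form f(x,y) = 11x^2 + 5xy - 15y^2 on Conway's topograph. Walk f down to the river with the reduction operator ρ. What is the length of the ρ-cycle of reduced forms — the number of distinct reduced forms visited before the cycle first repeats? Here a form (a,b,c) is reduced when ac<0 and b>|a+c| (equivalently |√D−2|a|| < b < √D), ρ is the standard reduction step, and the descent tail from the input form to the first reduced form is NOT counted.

D = 685, ⌊√D⌋ = 26
river: ρ → (-15,25,1)
river: ρ → (1,25,-15)
river: ρ → (-15,5,11)
river: ρ → (11,17,-9)
river: ρ → (-9,19,9)
river: ρ → (9,17,-11)
river: ρ → (-11,5,15)
river: ρ → (15,25,-1)
river: ρ → (-1,25,15)
river: ρ → (15,5,-11)
river: ρ → (-11,17,9)
river: ρ → (9,19,-9)
river: ρ → (-9,17,11)
river: ρ → (11,5,-15)
ρ-cycle length = 14 (tail of 0 descent steps not counted)

14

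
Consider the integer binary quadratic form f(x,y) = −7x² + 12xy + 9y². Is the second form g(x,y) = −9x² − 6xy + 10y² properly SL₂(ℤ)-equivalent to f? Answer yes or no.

D₁ = 396, D₂ = 396
river cycle of f (length 4): (9, 6, -10), (-10, 14, 5), (5, 16, -7), (-7, 12, 9)
river cycle of g (length 4): (10, 6, -9), (-9, 12, 7), (7, 16, -5), (-5, 14, 10)
cycles differ ⇒ inequivalent

no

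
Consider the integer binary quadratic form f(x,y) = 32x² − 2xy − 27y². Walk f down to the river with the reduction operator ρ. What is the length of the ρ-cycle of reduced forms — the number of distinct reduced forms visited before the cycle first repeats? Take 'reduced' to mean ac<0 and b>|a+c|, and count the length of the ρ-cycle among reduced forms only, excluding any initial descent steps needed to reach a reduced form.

D = 3460, ⌊√D⌋ = 58
descent: ρ → (-27,56,3)  [lands on river]
river: ρ → (3,58,-8)
river: ρ → (-8,54,17)
river: ρ → (17,48,-17)
river: ρ → (-17,54,8)
river: ρ → (8,58,-3)
river: ρ → (-3,56,27)
river: ρ → (27,52,-7)
river: ρ → (-7,46,48)
river: ρ → (48,50,-5)
river: ρ → (-5,50,48)
river: ρ → (48,46,-7)
river: ρ → (-7,52,27)
river: ρ → (27,56,-3)
river: ρ → (-3,58,8)
river: ρ → (8,54,-17)
river: ρ → (-17,48,17)
river: ρ → (17,54,-8)
river: ρ → (-8,58,3)
river: ρ → (3,56,-27)
river: ρ → (-27,52,7)
river: ρ → (7,46,-48)
river: ρ → (-48,50,5)
river: ρ → (5,50,-48)
river: ρ → (-48,46,7)
river: ρ → (7,52,-27)
ρ-cycle length = 26 (tail of 1 descent step not counted)

26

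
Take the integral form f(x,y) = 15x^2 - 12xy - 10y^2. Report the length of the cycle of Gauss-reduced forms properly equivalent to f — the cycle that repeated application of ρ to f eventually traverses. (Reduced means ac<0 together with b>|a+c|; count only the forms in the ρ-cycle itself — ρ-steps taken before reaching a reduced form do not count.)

D = 744, ⌊√D⌋ = 27
descent: ρ → (-10,12,15)  [lands on river]
river: ρ → (15,18,-7)
river: ρ → (-7,24,6)
river: ρ → (6,24,-7)
river: ρ → (-7,18,15)
river: ρ → (15,12,-10)
river: ρ → (-10,8,17)
river: ρ → (17,26,-1)
river: ρ → (-1,26,17)
river: ρ → (17,8,-10)
ρ-cycle length = 10 (tail of 1 descent step not counted)

10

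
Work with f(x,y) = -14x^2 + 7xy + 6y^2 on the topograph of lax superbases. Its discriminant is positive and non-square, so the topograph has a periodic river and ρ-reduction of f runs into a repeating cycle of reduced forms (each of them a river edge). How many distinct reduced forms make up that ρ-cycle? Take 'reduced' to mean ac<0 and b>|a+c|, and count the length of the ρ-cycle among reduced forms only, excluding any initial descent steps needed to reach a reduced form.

D = 385, ⌊√D⌋ = 19
descent: ρ → (6,17,-4)  [lands on river]
river: ρ → (-4,15,10)
river: ρ → (10,5,-9)
river: ρ → (-9,13,6)
river: ρ → (6,11,-11)
river: ρ → (-11,11,6)
river: ρ → (6,13,-9)
river: ρ → (-9,5,10)
river: ρ → (10,15,-4)
river: ρ → (-4,17,6)
river: ρ → (6,19,-1)
river: ρ → (-1,19,6)
ρ-cycle length = 12 (tail of 1 descent step not counted)

12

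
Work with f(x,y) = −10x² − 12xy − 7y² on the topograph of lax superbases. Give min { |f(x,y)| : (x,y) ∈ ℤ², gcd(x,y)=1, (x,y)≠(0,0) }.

translate: b→-8 (≡12 mod 20), so (10,12,7)→(10,-8,5)
flip: (10,-8,5)→(5,8,10)
translate: b→-2 (≡8 mod 10), so (5,8,10)→(5,-2,7)
reduced (well bottom): (5,-2,7) with a≤c, −a<b≤a
well minimum |f| = |-5| = 5 (negative-definite)

5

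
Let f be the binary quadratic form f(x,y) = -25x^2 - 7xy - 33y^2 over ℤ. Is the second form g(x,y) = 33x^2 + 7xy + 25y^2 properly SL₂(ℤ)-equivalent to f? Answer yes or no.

D₁ = -3251, D₂ = -3251
f is negative-definite; reduce −f:
−f: reduced (well bottom): (25,7,33) with a≤c, −a<b≤a
flip sign back: reduced form of f is (-25,-7,-33)
g: flip: (33,7,25)→(25,-7,33)
g: reduced (well bottom): (25,-7,33) with a≤c, −a<b≤a
reduced forms (-25, -7, -33) vs (25, -7, 33) ⇒ inequivalent

no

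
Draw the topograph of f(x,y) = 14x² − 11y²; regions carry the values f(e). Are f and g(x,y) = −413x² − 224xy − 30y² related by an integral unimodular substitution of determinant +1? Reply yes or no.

D₁ = 616, D₂ = 616
river cycle of f (length 8): (-11, 22, 3), (3, 20, -18), (-18, 16, 5), (5, 24, -2), (-2, 24, 5), (5, 16, -18), (-18, 20, 3), (3, 22, -11)
river cycle of g (length 8): (3, 22, -11), (-11, 22, 3), (3, 20, -18), (-18, 16, 5), (5, 24, -2), (-2, 24, 5), (5, 16, -18), (-18, 20, 3)
cycles coincide ⇒ equivalent

yes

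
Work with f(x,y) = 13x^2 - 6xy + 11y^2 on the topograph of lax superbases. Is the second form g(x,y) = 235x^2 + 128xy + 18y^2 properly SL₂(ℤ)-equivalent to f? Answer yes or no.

D₁ = -536, D₂ = -536
f: flip: (13,-6,11)→(11,6,13)
f: reduced (well bottom): (11,6,13) with a≤c, −a<b≤a
g: flip: (235,128,18)→(18,-128,235)
g: translate: b→16 (≡-128 mod 36), so (18,-128,235)→(18,16,11)
g: flip: (18,16,11)→(11,-16,18)
g: translate: b→6 (≡-16 mod 22), so (11,-16,18)→(11,6,13)
g: reduced (well bottom): (11,6,13) with a≤c, −a<b≤a
reduced forms (11, 6, 13) vs (11, 6, 13) ⇒ equivalent

yes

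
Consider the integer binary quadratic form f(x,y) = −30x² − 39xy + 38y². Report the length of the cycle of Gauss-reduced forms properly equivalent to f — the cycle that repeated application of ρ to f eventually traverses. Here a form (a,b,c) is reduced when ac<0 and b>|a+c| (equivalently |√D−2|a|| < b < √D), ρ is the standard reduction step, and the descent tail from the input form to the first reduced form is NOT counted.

D = 6081, ⌊√D⌋ = 77
descent: ρ → (38,39,-30)  [lands on river]
river: ρ → (-30,21,47)
river: ρ → (47,73,-4)
river: ρ → (-4,71,65)
river: ρ → (65,59,-10)
river: ρ → (-10,61,59)
river: ρ → (59,57,-12)
river: ρ → (-12,63,44)
river: ρ → (44,25,-31)
river: ρ → (-31,37,38)
ρ-cycle length = 10 (tail of 1 descent step not counted)

10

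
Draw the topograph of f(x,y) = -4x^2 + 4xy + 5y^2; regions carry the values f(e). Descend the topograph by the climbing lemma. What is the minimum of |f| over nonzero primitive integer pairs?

river: ρ → (5,6,-3)
river: ρ → (-3,6,5)
river: ρ → (5,4,-4)
river: ρ → (-4,4,5)
closes: descent 0, river 4
min |a| on river = 3

3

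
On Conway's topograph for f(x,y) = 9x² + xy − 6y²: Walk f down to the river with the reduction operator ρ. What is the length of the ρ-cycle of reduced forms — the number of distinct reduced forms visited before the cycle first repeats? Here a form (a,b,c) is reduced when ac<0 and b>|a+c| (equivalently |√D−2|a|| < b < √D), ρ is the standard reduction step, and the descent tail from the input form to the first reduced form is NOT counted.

D = 217, ⌊√D⌋ = 14
descent: ρ → (-6,11,4)  [lands on river]
river: ρ → (4,13,-3)
river: ρ → (-3,11,8)
river: ρ → (8,5,-6)
river: ρ → (-6,7,7)
river: ρ → (7,7,-6)
river: ρ → (-6,5,8)
river: ρ → (8,11,-3)
river: ρ → (-3,13,4)
river: ρ → (4,11,-6)
river: ρ → (-6,13,2)
river: ρ → (2,11,-12)
river: ρ → (-12,13,1)
river: ρ → (1,13,-12)
river: ρ → (-12,11,2)
river: ρ → (2,13,-6)
ρ-cycle length = 16 (tail of 1 descent step not counted)

16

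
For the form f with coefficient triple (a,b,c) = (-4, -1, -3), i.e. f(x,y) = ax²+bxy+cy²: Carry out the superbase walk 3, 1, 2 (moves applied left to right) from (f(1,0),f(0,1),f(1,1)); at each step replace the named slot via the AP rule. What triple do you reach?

start (-4,-3,-8) = (f(1,0),f(0,1),f(1,1))
replace slot 3: 2·((-4)+(-3)) − (-8) = -6 → (-4,-3,-6)
replace slot 1: 2·((-3)+(-6)) − (-4) = -14 → (-14,-3,-6)
replace slot 2: 2·((-14)+(-6)) − (-3) = -37 → (-14,-37,-6)

-14,-37,-6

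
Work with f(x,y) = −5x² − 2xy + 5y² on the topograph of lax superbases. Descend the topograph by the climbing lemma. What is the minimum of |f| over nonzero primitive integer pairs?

descent: ρ → (5,2,-5)  [lands on river]
river: ρ → (-5,8,2)
river: ρ → (2,8,-5)
river: ρ → (-5,2,5)
river: ρ → (5,8,-2)
river: ρ → (-2,8,5)
closes: descent 1, river 6
min |a| on river = 2

2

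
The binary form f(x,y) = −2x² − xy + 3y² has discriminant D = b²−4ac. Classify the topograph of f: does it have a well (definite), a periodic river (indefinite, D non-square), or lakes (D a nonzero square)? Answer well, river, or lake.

D = b²−4ac = (-1)² − 4·(-2)·3 = 25
D = 5² is a perfect square ⇒ form factors over ℤ ⇒ lakes

lake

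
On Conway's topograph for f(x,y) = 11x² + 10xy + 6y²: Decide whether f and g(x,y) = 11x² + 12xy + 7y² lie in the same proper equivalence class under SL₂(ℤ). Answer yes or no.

D₁ = -164, D₂ = -164
f: flip: (11,10,6)→(6,-10,11)
f: translate: b→2 (≡-10 mod 12), so (6,-10,11)→(6,2,7)
f: reduced (well bottom): (6,2,7) with a≤c, −a<b≤a
g: translate: b→-10 (≡12 mod 22), so (11,12,7)→(11,-10,6)
g: flip: (11,-10,6)→(6,10,11)
g: translate: b→-2 (≡10 mod 12), so (6,10,11)→(6,-2,7)
g: reduced (well bottom): (6,-2,7) with a≤c, −a<b≤a
reduced forms (6, 2, 7) vs (6, -2, 7) ⇒ inequivalent

no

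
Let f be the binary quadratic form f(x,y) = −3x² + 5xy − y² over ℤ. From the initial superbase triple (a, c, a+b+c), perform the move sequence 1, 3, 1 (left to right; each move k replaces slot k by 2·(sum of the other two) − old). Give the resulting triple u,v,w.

start (-3,-1,1) = (f(1,0),f(0,1),f(1,1))
replace slot 1: 2·((-1)+1) − (-3) = 3 → (3,-1,1)
replace slot 3: 2·(3+(-1)) − 1 = 3 → (3,-1,3)
replace slot 1: 2·((-1)+3) − 3 = 1 → (1,-1,3)

1,-1,3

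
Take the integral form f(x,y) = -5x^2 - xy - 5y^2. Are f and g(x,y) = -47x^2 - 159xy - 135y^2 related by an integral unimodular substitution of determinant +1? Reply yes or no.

D₁ = -99, D₂ = -99
f is negative-definite; reduce −f:
−f: reduced (well bottom): (5,1,5) with a≤c, −a<b≤a
flip sign back: reduced form of f is (-5,-1,-5)
g is negative-definite; reduce −g:
−g: translate: b→-29 (≡159 mod 94), so (47,159,135)→(47,-29,5)
−g: flip: (47,-29,5)→(5,29,47)
−g: translate: b→-1 (≡29 mod 10), so (5,29,47)→(5,-1,5)
−g: flip: (5,-1,5)→(5,1,5)
−g: reduced (well bottom): (5,1,5) with a≤c, −a<b≤a
flip sign back: reduced form of g is (-5,-1,-5)
reduced forms (-5, -1, -5) vs (-5, -1, -5) ⇒ equivalent

yes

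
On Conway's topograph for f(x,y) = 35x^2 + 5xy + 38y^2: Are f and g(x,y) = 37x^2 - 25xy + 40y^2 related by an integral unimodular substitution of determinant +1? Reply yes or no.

D₁ = -5295, D₂ = -5295
f: reduced (well bottom): (35,5,38) with a≤c, −a<b≤a
g: reduced (well bottom): (37,-25,40) with a≤c, −a<b≤a
reduced forms (35, 5, 38) vs (37, -25, 40) ⇒ inequivalent

no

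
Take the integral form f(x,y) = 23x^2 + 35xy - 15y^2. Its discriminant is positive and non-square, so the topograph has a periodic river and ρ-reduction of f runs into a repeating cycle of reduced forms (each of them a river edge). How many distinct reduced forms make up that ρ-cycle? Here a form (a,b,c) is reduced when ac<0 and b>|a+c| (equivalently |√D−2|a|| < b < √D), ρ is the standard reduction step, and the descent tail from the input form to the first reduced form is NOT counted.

D = 2605, ⌊√D⌋ = 51
river: ρ → (-15,25,33)
river: ρ → (33,41,-7)
river: ρ → (-7,43,27)
river: ρ → (27,11,-23)
river: ρ → (-23,35,15)
river: ρ → (15,25,-33)
river: ρ → (-33,41,7)
river: ρ → (7,43,-27)
river: ρ → (-27,11,23)
river: ρ → (23,35,-15)
ρ-cycle length = 10 (tail of 0 descent steps not counted)

10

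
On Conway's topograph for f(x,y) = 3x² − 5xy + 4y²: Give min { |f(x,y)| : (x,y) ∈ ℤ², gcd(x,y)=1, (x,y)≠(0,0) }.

translate: b→1 (≡-5 mod 6), so (3,-5,4)→(3,1,2)
flip: (3,1,2)→(2,-1,3)
reduced (well bottom): (2,-1,3) with a≤c, −a<b≤a
well minimum = a = 2

2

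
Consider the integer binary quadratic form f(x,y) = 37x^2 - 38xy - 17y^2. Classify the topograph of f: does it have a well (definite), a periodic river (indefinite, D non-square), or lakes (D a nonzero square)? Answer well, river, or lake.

D = b²−4ac = (-38)² − 4·37·(-17) = 3960
D > 0 non-square ⇒ indefinite ⇒ periodic river

river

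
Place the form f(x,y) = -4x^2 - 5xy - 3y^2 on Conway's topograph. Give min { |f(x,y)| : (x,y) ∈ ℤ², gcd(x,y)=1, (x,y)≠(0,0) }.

translate: b→-3 (≡5 mod 8), so (4,5,3)→(4,-3,2)
flip: (4,-3,2)→(2,3,4)
translate: b→-1 (≡3 mod 4), so (2,3,4)→(2,-1,3)
reduced (well bottom): (2,-1,3) with a≤c, −a<b≤a
well minimum |f| = |-2| = 2 (negative-definite)

2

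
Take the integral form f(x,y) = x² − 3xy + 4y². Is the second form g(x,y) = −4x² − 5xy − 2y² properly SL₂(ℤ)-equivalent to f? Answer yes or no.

D₁ = -7, D₂ = -7
f: translate: b→1 (≡-3 mod 2), so (1,-3,4)→(1,1,2)
f: reduced (well bottom): (1,1,2) with a≤c, −a<b≤a
g is negative-definite; reduce −g:
−g: translate: b→-3 (≡5 mod 8), so (4,5,2)→(4,-3,1)
−g: flip: (4,-3,1)→(1,3,4)
−g: translate: b→1 (≡3 mod 2), so (1,3,4)→(1,1,2)
−g: reduced (well bottom): (1,1,2) with a≤c, −a<b≤a
flip sign back: reduced form of g is (-1,-1,-2)
reduced forms (1, 1, 2) vs (-1, -1, -2) ⇒ inequivalent

no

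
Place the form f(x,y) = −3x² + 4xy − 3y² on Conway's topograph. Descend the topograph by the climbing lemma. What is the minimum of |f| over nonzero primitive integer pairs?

translate: b→2 (≡-4 mod 6), so (3,-4,3)→(3,2,2)
flip: (3,2,2)→(2,-2,3)
translate: b→2 (≡-2 mod 4), so (2,-2,3)→(2,2,3)
reduced (well bottom): (2,2,3) with a≤c, −a<b≤a
well minimum |f| = |-2| = 2 (negative-definite)

2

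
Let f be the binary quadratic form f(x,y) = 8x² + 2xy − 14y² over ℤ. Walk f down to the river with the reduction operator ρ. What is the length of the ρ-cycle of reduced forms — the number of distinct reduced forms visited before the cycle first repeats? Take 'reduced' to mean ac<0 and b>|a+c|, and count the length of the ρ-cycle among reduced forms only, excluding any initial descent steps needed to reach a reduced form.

D = 452, ⌊√D⌋ = 21
descent: ρ → (-14,-2,8)
descent: ρ → (8,18,-4)  [lands on river]
river: ρ → (-4,14,16)
river: ρ → (16,18,-2)
river: ρ → (-2,18,16)
river: ρ → (16,14,-4)
river: ρ → (-4,18,8)
river: ρ → (8,14,-8)
river: ρ → (-8,18,4)
river: ρ → (4,14,-16)
river: ρ → (-16,18,2)
river: ρ → (2,18,-16)
river: ρ → (-16,14,4)
river: ρ → (4,18,-8)
river: ρ → (-8,14,8)
ρ-cycle length = 14 (tail of 2 descent steps not counted)

14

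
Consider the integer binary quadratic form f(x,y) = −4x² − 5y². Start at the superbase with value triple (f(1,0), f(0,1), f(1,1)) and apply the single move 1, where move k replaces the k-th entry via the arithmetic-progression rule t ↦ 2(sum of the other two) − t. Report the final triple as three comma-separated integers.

start (-4,-5,-9) = (f(1,0),f(0,1),f(1,1))
replace slot 1: 2·((-5)+(-9)) − (-4) = -24 → (-24,-5,-9)

-24,-5,-9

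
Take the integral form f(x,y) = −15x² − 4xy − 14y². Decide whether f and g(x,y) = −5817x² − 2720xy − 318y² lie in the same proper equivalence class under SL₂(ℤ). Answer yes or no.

D₁ = -824, D₂ = -824
f is negative-definite; reduce −f:
−f: flip: (15,4,14)→(14,-4,15)
−f: reduced (well bottom): (14,-4,15) with a≤c, −a<b≤a
flip sign back: reduced form of f is (-14,4,-15)
g is negative-definite; reduce −g:
−g: flip: (5817,2720,318)→(318,-2720,5817)
−g: translate: b→-176 (≡-2720 mod 636), so (318,-2720,5817)→(318,-176,25)
−g: flip: (318,-176,25)→(25,176,318)
−g: translate: b→-24 (≡176 mod 50), so (25,176,318)→(25,-24,14)
−g: flip: (25,-24,14)→(14,24,25)
−g: translate: b→-4 (≡24 mod 28), so (14,24,25)→(14,-4,15)
−g: reduced (well bottom): (14,-4,15) with a≤c, −a<b≤a
flip sign back: reduced form of g is (-14,4,-15)
reduced forms (-14, 4, -15) vs (-14, 4, -15) ⇒ equivalent

yes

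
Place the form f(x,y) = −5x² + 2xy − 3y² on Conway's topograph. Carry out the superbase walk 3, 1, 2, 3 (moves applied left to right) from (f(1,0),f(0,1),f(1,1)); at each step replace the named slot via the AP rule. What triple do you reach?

start (-5,-3,-6) = (f(1,0),f(0,1),f(1,1))
replace slot 3: 2·((-5)+(-3)) − (-6) = -10 → (-5,-3,-10)
replace slot 1: 2·((-3)+(-10)) − (-5) = -21 → (-21,-3,-10)
replace slot 2: 2·((-21)+(-10)) − (-3) = -59 → (-21,-59,-10)
replace slot 3: 2·((-21)+(-59)) − (-10) = -150 → (-21,-59,-150)

-21,-59,-150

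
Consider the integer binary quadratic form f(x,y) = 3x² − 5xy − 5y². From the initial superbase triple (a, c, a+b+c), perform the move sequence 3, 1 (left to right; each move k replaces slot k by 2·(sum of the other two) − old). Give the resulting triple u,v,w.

start (3,-5,-7) = (f(1,0),f(0,1),f(1,1))
replace slot 3: 2·(3+(-5)) − (-7) = 3 → (3,-5,3)
replace slot 1: 2·((-5)+3) − 3 = -7 → (-7,-5,3)

-7,-5,3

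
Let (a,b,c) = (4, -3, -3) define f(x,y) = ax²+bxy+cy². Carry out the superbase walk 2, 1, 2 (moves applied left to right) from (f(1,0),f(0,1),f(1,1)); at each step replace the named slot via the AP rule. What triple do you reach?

start (4,-3,-2) = (f(1,0),f(0,1),f(1,1))
replace slot 2: 2·(4+(-2)) − (-3) = 7 → (4,7,-2)
replace slot 1: 2·(7+(-2)) − 4 = 6 → (6,7,-2)
replace slot 2: 2·(6+(-2)) − 7 = 1 → (6,1,-2)

6,1,-2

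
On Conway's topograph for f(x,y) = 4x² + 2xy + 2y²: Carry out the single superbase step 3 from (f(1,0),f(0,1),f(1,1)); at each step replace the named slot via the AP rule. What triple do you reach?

start (4,2,8) = (f(1,0),f(0,1),f(1,1))
replace slot 3: 2·(4+2) − 8 = 4 → (4,2,4)

4,2,4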